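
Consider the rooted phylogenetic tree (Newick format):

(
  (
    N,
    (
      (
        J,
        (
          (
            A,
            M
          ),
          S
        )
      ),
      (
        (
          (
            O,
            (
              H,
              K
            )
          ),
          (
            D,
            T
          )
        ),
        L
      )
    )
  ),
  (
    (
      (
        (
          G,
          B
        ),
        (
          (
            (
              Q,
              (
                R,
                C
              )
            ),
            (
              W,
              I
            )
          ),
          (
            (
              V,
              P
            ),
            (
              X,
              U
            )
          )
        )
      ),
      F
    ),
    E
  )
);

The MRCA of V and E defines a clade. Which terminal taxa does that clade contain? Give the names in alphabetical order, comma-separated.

B, C, E, F, G, I, P, Q, R, U, V, W, X

Tracing V: it sits inside (V,P).
Tracing E: it sits inside ((((G,B),(((Q,(R,C)),(W,I)),((V,P),(X,U)))),F),E).
The smallest clade enclosing both is ((((G,B),(((Q,(R,C)),(W,I)),((V,P),(X,U)))),F),E); the answer is its 13 terminal taxa in alphabetical order.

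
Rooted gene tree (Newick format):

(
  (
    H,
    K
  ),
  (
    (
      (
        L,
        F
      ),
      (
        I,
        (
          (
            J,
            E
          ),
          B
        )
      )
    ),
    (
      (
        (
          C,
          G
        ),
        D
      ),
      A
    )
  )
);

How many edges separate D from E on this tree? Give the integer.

8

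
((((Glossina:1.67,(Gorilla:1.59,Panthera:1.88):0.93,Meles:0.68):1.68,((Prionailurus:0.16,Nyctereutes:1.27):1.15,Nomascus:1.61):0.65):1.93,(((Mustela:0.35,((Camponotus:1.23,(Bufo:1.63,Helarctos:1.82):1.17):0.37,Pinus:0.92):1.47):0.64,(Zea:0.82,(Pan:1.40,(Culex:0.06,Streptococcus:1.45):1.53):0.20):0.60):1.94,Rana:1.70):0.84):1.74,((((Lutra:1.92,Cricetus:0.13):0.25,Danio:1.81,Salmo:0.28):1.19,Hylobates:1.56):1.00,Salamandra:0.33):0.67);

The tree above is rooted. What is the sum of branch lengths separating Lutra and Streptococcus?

13.33

The path runs Lutra → … → MRCA → … → Streptococcus; the MRCA is the root of the tree.
Branch lengths along that path: 1.92 + 0.25 + 1.19 + 1.00 + 0.67 + 1.74 + 0.84 + 1.94 + 0.60 + 0.20 + 1.53 + 1.45 = 13.33.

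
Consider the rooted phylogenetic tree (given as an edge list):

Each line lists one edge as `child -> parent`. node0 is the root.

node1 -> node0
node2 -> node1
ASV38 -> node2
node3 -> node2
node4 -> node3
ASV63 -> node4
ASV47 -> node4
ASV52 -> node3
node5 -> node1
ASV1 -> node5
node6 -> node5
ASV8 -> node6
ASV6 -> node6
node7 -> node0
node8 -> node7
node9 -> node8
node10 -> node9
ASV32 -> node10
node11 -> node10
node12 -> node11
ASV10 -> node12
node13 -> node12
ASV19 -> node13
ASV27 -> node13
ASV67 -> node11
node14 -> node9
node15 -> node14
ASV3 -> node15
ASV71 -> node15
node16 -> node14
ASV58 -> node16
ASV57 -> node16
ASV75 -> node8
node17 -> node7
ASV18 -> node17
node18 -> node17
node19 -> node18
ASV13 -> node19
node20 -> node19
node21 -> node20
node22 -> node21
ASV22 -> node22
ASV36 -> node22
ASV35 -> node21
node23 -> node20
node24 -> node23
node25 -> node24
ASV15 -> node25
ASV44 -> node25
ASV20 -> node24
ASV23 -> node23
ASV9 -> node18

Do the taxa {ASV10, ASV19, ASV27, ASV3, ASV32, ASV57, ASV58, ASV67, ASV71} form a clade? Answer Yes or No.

The most recent common ancestor of these taxa subtends ((ASV32,((ASV10,(ASV19,ASV27)),ASV67)),((ASV3,ASV71),(ASV58,ASV57))).
That clade has exactly 9 tips — every listed taxon and nothing else — so the group is monophyletic.

Yes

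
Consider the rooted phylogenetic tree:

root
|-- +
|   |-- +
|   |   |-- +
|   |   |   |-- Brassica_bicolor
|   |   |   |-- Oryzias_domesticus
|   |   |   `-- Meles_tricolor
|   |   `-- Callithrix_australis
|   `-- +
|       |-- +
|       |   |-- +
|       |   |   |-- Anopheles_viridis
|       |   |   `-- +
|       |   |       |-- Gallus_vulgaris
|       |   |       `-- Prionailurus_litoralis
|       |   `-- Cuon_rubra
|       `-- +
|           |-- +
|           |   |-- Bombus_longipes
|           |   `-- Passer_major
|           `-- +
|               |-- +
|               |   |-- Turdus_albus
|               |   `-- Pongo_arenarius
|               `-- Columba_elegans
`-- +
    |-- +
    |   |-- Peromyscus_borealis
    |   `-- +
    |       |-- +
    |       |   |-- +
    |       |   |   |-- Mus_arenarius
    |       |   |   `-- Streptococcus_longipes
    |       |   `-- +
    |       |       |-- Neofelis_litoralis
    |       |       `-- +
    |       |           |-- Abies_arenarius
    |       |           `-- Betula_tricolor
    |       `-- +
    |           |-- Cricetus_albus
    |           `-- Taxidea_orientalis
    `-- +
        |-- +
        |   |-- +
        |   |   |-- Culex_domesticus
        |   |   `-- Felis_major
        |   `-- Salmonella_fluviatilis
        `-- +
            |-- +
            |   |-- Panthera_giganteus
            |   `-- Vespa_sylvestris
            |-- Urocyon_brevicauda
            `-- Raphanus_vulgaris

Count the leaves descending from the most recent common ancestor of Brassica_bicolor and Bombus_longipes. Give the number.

The MRCA of Brassica_bicolor and Bombus_longipes is the node subtending (((Brassica_bicolor,Oryzias_domesticus,Meles_tricolor),Callithrix_australis),(((Anopheles_viridis,(Gallus_vulgaris,Prionailurus_litoralis)),Cuon_rubra),((Bombus_longipes,Passer_major),((Turdus_albus,Pongo_arenarius),Columba_elegans)))).
That clade contains 13 terminal taxa: Anopheles_viridis, Bombus_longipes, Brassica_bicolor, Callithrix_australis, Columba_elegans, Cuon_rubra, Gallus_vulgaris, Meles_tricolor, Oryzias_domesticus, Passer_major, Pongo_arenarius, Prionailurus_litoralis, Turdus_albus.

13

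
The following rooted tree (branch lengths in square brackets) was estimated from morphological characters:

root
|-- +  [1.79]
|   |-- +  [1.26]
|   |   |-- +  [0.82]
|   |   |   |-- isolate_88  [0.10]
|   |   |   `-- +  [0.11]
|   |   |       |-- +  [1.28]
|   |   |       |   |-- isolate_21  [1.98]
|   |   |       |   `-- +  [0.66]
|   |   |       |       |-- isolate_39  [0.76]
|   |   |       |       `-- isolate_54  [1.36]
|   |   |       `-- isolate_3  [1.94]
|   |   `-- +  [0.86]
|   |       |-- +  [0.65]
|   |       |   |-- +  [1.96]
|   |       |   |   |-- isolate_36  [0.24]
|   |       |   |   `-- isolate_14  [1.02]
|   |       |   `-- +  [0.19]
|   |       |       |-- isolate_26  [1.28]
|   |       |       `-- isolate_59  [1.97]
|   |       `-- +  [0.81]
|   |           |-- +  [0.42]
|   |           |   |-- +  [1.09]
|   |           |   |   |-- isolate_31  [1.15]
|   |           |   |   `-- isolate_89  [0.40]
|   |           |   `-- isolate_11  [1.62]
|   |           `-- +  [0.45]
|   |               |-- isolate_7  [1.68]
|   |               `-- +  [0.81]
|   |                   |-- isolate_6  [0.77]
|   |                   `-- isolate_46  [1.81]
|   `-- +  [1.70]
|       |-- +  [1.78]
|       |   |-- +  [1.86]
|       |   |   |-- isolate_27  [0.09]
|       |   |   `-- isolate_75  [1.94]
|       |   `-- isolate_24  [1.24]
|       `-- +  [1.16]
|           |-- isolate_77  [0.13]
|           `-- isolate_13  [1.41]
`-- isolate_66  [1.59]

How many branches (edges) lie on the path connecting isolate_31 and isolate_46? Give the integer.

6

The MRCA of isolate_31 and isolate_46 is the node subtending (((isolate_31,isolate_89),isolate_11),(isolate_7,(isolate_6,isolate_46))).
From isolate_31 up to that node: 3 branches. From isolate_46 up to the same node: 3 branches. Total: 3 + 3 = 6.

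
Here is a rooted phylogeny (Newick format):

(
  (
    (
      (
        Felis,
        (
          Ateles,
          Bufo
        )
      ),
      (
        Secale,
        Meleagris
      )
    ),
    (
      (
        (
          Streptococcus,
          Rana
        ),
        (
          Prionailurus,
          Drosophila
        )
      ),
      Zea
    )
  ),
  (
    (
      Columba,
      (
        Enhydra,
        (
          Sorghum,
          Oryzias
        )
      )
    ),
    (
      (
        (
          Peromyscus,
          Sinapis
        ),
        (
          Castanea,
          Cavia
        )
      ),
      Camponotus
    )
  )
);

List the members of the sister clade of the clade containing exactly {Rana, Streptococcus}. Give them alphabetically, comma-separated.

Drosophila, Prionailurus

The clade containing exactly {Rana, Streptococcus} attaches to the tree at the node subtending ((Streptococcus,Rana),(Prionailurus,Drosophila)).
The other lineage descending from that same node — the sister group — is (Prionailurus,Drosophila); its 2 tips in alphabetical order are the answer.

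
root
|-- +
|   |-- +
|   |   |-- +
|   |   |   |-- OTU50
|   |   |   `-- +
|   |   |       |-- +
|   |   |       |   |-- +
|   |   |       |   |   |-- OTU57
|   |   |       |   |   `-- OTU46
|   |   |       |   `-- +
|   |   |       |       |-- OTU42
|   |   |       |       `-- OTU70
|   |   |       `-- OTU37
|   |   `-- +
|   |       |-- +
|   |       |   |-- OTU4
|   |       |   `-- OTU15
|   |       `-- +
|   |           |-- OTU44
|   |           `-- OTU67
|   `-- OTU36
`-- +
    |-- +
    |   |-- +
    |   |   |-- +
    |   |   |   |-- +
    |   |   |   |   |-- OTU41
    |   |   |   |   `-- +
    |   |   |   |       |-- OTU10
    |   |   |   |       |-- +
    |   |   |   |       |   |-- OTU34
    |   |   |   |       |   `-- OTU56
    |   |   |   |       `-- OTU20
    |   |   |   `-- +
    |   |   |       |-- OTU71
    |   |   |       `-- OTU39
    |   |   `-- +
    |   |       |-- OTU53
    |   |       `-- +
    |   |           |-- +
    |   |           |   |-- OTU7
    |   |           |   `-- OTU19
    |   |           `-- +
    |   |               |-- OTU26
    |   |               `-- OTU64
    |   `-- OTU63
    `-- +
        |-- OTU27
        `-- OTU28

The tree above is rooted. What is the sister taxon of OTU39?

OTU71

OTU39 attaches to the tree at the node subtending (OTU71,OTU39).
The other lineage descending from that same node — the sister group — is the single tip OTU71.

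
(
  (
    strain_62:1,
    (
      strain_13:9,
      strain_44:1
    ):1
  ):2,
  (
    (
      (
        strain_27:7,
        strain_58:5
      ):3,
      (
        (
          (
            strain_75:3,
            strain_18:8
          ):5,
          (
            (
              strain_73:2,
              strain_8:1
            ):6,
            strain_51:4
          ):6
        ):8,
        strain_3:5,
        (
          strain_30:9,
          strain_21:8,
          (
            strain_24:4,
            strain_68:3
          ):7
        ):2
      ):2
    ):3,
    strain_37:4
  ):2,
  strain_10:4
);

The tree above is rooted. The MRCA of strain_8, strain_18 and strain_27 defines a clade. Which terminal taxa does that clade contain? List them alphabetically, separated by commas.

Tracing strain_8: it sits inside (strain_73,strain_8).
Tracing strain_18: it sits inside (strain_75,strain_18).
Tracing strain_27: it sits inside (strain_27,strain_58).
The smallest clade enclosing all 3 is ((strain_27,strain_58),(((strain_75,strain_18),((strain_73,strain_8),strain_51)),strain_3,(strain_30,strain_21,(strain_24,strain_68)))); the answer is its 12 terminal taxa in alphabetical order.

strain_18, strain_21, strain_24, strain_27, strain_3, strain_30, strain_51, strain_58, strain_68, strain_73, strain_75, strain_8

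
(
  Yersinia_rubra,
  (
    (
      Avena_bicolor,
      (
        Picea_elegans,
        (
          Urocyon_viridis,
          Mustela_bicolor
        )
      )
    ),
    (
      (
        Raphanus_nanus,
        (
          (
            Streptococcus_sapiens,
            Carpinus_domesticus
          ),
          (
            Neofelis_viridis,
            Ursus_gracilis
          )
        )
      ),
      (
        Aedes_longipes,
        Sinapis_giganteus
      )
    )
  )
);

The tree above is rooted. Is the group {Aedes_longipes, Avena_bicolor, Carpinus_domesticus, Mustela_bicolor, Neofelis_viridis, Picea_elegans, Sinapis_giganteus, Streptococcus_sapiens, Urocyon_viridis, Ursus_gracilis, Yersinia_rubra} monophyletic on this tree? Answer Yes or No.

No

The MRCA of the listed taxa is the root, so the smallest clade containing them is the whole tree.
That clade also contains Raphanus_nanus, which is not in the proposed group, so the group is not monophyletic.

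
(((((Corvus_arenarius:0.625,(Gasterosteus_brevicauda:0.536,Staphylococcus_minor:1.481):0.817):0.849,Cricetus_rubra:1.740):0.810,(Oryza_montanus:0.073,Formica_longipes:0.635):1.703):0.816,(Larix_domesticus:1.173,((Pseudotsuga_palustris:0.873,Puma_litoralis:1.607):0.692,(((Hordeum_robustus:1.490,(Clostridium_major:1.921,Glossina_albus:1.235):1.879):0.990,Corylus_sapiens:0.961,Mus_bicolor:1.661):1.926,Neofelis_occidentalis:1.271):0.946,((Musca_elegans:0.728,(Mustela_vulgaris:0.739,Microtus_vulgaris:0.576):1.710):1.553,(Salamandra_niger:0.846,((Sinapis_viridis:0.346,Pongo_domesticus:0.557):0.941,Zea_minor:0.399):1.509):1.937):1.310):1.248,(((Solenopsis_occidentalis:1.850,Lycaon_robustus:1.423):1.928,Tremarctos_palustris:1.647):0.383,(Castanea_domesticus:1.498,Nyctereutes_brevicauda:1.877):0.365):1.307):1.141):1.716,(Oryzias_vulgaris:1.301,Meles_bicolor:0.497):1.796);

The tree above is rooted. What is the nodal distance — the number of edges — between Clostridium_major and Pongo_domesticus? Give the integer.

The MRCA of Clostridium_major and Pongo_domesticus is the node subtending ((Pseudotsuga_palustris,Puma_litoralis),(((Hordeum_robustus,(Clostridium_major,Glossina_albus)),Corylus_sapiens,Mus_bicolor),Neofelis_occidentalis),((Musca_elegans,(Mustela_vulgaris,Microtus_vulgaris)),(Salamandra_niger,((Sinapis_viridis,Pongo_domesticus),Zea_minor)))).
From Clostridium_major up to that node: 5 branches. From Pongo_domesticus up to the same node: 5 branches. Total: 5 + 5 = 10.

10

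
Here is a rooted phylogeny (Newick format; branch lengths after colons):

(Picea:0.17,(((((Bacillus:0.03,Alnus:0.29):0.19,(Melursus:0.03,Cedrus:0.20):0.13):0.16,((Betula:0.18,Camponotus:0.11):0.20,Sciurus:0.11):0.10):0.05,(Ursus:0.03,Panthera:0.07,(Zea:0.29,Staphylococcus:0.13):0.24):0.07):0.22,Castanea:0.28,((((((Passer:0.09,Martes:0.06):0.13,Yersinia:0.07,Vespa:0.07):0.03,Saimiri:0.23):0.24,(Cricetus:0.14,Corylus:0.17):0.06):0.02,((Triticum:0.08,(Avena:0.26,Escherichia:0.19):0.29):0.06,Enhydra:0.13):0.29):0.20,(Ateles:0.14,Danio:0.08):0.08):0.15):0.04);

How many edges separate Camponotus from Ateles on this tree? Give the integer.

8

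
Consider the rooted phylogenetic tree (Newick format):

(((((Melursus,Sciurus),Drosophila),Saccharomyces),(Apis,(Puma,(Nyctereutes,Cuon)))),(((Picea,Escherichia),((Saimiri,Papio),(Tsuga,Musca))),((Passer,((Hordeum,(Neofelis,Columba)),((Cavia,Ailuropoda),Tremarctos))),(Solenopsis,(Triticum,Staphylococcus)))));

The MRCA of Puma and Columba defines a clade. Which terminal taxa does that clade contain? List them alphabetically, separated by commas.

Ailuropoda, Apis, Cavia, Columba, Cuon, Drosophila, Escherichia, Hordeum, Melursus, Musca, Neofelis, Nyctereutes, Papio, Passer, Picea, Puma, Saccharomyces, Saimiri, Sciurus, Solenopsis, Staphylococcus, Tremarctos, Triticum, Tsuga

Tracing Puma: it sits inside (Puma,(Nyctereutes,Cuon)).
Tracing Columba: it sits inside (Neofelis,Columba).
The smallest clade enclosing both is the whole tree (their MRCA is the root), so the answer is all 24 tips in alphabetical order.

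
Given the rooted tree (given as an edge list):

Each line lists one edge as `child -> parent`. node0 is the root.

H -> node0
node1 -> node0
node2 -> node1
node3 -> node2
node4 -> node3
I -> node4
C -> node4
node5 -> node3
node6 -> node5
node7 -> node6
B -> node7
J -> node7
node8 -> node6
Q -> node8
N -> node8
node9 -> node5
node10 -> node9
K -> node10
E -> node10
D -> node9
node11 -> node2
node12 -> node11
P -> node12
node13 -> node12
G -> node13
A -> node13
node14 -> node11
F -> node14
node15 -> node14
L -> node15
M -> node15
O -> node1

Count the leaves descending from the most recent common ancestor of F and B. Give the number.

The MRCA of F and B is the node subtending (((I,C),(((B,J),(Q,N)),((K,E),D))),((P,(G,A)),(F,(L,M)))).
That clade contains 15 terminal taxa: A, B, C, D, E, F, G, I, J, K, L, M, N, P, Q.

15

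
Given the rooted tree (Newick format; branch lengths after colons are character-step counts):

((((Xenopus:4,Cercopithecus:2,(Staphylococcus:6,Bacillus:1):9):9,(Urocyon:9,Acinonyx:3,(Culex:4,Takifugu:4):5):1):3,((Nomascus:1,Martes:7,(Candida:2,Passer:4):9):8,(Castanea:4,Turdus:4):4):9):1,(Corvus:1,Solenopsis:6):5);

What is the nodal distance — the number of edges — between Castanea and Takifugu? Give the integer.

The MRCA of Castanea and Takifugu is the node subtending (((Xenopus,Cercopithecus,(Staphylococcus,Bacillus)),(Urocyon,Acinonyx,(Culex,Takifugu))),((Nomascus,Martes,(Candida,Passer)),(Castanea,Turdus))).
From Castanea up to that node: 3 branches. From Takifugu up to the same node: 4 branches. Total: 3 + 4 = 7.

7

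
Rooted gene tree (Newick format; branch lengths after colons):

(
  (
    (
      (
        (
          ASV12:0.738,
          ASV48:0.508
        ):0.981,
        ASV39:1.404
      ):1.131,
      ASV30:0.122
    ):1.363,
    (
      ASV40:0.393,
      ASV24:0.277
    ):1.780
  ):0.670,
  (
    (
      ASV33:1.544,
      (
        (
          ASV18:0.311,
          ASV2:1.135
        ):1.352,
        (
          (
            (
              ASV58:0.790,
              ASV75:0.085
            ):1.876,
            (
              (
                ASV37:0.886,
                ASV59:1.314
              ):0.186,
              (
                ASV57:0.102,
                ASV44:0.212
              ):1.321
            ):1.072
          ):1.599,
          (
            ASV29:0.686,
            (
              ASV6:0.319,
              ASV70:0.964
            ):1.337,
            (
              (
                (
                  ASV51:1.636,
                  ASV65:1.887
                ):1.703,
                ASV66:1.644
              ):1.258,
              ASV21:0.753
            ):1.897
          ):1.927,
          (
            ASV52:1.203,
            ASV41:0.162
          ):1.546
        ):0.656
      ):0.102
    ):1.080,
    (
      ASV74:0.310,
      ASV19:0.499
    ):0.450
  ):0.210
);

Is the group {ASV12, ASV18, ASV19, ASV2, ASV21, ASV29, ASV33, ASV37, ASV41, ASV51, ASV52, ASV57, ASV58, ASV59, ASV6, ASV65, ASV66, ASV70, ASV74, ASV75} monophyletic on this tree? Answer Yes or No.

The MRCA of the listed taxa is the root, so the smallest clade containing them is the whole tree.
That clade also contains ASV24, ASV30, ASV39, ASV40, ASV44, ASV48, which are not in the proposed group, so the group is not monophyletic.

No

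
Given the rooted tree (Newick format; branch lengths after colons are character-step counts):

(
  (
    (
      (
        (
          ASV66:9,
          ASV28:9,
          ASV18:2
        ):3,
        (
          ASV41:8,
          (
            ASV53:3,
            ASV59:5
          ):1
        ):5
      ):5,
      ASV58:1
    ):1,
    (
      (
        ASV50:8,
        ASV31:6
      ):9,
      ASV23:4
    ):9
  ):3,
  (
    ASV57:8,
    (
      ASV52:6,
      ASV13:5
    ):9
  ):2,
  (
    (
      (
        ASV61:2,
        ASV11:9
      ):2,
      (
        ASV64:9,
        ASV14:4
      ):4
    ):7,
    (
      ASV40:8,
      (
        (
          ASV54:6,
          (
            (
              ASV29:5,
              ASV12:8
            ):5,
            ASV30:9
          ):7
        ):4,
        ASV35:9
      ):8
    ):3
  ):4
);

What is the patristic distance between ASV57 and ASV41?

32

The path runs ASV57 → … → MRCA → … → ASV41; the MRCA is the root of the tree.
Branch lengths along that path: 8 + 2 + 3 + 1 + 5 + 5 + 8 = 32.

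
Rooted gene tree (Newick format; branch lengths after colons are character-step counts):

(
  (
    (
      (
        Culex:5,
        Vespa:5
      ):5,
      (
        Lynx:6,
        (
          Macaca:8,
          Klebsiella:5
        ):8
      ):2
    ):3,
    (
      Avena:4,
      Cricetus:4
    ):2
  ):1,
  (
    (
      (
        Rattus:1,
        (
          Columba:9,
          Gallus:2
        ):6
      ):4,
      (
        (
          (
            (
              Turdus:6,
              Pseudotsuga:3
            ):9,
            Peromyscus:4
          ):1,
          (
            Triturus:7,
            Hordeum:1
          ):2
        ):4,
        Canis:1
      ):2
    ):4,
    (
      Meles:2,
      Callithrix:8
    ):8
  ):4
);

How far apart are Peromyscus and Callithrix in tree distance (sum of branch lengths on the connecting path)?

31

The path runs Peromyscus → … → MRCA → … → Callithrix; the MRCA is the node subtending (((Rattus,(Columba,Gallus)),((((Turdus,Pseudotsuga),Peromyscus),(Triturus,Hordeum)),Canis)),(Meles,Callithrix)).
Branch lengths along that path: 4 + 1 + 4 + 2 + 4 + 8 + 8 = 31.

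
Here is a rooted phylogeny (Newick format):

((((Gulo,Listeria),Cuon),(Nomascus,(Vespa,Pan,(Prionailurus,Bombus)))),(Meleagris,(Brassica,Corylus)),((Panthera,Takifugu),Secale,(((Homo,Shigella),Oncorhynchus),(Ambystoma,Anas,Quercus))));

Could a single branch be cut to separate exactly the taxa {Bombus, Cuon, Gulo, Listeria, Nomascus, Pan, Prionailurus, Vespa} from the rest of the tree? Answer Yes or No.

The most recent common ancestor of these taxa subtends (((Gulo,Listeria),Cuon),(Nomascus,(Vespa,Pan,(Prionailurus,Bombus)))).
That clade has exactly 8 tips — every listed taxon and nothing else — so the group is monophyletic.

Yes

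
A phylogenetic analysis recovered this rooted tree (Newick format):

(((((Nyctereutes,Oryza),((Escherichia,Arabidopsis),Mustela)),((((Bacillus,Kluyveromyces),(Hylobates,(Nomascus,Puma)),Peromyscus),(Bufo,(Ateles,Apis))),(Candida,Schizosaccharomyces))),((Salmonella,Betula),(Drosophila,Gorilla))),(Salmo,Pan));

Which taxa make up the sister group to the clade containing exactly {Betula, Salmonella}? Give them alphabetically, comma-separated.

The clade containing exactly {Betula, Salmonella} attaches to the tree at the node subtending ((Salmonella,Betula),(Drosophila,Gorilla)).
The other lineage descending from that same node — the sister group — is (Drosophila,Gorilla); its 2 tips in alphabetical order are the answer.

Drosophila, Gorilla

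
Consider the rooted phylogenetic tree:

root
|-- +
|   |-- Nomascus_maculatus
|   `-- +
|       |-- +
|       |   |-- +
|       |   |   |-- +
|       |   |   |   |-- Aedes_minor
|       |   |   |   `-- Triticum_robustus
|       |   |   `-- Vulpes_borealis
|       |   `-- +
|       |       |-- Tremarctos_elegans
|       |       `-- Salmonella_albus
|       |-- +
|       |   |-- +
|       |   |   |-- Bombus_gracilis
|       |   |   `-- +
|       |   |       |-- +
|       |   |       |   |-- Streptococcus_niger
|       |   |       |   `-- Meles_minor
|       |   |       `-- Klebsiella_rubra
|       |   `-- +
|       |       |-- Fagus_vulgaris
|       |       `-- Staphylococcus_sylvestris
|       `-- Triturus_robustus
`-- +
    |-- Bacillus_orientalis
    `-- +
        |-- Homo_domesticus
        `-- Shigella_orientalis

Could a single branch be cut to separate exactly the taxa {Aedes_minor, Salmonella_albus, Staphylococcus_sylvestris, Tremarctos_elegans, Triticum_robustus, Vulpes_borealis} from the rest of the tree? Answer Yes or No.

The MRCA of the listed taxa subtends ((((Aedes_minor,Triticum_robustus),Vulpes_borealis),(Tremarctos_elegans,Salmonella_albus)),((Bombus_gracilis,((Streptococcus_niger,Meles_minor),Klebsiella_rubra)),(Fagus_vulgaris,Staphylococcus_sylvestris)),Triturus_robustus).
That clade also contains Bombus_gracilis, Fagus_vulgaris, Klebsiella_rubra, Meles_minor, Streptococcus_niger, Triturus_robustus, which are not in the proposed group, so the group is not monophyletic.

No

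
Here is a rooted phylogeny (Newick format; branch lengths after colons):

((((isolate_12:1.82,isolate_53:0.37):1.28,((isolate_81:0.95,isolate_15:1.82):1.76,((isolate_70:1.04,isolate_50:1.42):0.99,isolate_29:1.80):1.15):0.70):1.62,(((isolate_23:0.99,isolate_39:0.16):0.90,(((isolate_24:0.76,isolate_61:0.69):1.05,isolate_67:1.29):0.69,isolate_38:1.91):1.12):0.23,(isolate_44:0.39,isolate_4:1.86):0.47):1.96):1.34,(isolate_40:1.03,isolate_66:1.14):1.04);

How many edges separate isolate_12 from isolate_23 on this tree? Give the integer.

7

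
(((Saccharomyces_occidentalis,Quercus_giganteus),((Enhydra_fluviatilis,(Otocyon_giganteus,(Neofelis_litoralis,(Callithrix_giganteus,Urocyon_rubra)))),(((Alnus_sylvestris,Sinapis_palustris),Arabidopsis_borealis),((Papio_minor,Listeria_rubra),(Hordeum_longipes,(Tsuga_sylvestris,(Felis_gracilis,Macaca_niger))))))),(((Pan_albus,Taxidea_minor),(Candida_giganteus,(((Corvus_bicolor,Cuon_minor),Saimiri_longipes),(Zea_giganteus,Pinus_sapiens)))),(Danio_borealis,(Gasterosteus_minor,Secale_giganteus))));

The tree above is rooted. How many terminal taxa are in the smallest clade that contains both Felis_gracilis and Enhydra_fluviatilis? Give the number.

The MRCA of Felis_gracilis and Enhydra_fluviatilis is the node subtending ((Enhydra_fluviatilis,(Otocyon_giganteus,(Neofelis_litoralis,(Callithrix_giganteus,Urocyon_rubra)))),(((Alnus_sylvestris,Sinapis_palustris),Arabidopsis_borealis),((Papio_minor,Listeria_rubra),(Hordeum_longipes,(Tsuga_sylvestris,(Felis_gracilis,Macaca_niger)))))).
That clade contains 14 terminal taxa: Alnus_sylvestris, Arabidopsis_borealis, Callithrix_giganteus, Enhydra_fluviatilis, Felis_gracilis, Hordeum_longipes, Listeria_rubra, Macaca_niger, Neofelis_litoralis, Otocyon_giganteus, Papio_minor, Sinapis_palustris, Tsuga_sylvestris, Urocyon_rubra.

14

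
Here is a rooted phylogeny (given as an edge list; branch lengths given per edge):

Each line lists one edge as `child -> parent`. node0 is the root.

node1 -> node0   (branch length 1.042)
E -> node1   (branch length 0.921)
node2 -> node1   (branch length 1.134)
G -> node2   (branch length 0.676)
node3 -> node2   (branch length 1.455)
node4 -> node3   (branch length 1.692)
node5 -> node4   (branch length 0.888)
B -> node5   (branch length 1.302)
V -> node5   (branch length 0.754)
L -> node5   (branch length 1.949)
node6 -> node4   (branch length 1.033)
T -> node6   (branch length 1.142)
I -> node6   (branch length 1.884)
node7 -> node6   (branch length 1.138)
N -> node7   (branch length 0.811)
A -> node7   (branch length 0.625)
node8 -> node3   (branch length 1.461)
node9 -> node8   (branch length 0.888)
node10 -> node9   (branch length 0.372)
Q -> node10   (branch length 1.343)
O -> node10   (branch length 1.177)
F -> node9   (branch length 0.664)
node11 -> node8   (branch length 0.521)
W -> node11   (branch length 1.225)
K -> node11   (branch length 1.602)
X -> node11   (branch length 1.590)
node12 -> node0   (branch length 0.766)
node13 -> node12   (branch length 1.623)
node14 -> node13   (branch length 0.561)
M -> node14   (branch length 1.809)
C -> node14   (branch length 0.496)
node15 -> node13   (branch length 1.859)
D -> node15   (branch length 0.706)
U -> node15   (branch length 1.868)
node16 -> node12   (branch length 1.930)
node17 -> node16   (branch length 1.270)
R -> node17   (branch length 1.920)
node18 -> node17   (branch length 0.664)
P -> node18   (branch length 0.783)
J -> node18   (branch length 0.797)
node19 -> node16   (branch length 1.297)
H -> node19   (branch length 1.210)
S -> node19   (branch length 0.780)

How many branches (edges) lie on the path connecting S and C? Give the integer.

6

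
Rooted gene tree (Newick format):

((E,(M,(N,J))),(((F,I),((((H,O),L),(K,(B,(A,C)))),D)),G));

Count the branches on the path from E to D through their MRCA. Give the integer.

6

The MRCA of E and D is the root of the tree.
From E up to that node: 2 branches. From D up to the same node: 4 branches. Total: 2 + 4 = 6.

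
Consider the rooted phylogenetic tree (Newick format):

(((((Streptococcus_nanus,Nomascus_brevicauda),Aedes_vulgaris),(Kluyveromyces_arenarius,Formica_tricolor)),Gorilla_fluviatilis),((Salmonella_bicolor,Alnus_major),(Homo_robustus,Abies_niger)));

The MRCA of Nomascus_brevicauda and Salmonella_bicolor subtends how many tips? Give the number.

The MRCA of Nomascus_brevicauda and Salmonella_bicolor is the root, so the clade is the entire tree.
That clade contains 10 terminal taxa: Abies_niger, Aedes_vulgaris, Alnus_major, Formica_tricolor, Gorilla_fluviatilis, Homo_robustus, Kluyveromyces_arenarius, Nomascus_brevicauda, Salmonella_bicolor, Streptococcus_nanus.

10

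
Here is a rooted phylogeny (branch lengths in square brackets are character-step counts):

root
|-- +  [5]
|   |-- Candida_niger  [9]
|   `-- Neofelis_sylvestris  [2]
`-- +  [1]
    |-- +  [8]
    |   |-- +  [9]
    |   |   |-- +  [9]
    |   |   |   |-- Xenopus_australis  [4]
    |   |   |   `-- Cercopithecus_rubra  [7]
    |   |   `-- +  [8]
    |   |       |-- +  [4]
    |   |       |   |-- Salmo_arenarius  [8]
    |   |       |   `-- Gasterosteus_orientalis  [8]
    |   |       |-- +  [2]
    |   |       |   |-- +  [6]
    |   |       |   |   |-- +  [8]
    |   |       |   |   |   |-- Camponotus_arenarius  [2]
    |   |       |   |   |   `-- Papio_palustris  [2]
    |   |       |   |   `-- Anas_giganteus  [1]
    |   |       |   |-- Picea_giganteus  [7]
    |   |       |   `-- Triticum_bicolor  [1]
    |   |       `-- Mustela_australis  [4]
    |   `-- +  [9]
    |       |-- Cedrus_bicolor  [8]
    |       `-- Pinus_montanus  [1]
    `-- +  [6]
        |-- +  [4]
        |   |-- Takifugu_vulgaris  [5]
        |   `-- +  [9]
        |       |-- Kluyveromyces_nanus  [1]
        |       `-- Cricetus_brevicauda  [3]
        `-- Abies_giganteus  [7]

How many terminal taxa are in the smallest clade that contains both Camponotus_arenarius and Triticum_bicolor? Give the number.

The MRCA of Camponotus_arenarius and Triticum_bicolor is the node subtending (((Camponotus_arenarius,Papio_palustris),Anas_giganteus),Picea_giganteus,Triticum_bicolor).
That clade contains 5 terminal taxa: Anas_giganteus, Camponotus_arenarius, Papio_palustris, Picea_giganteus, Triticum_bicolor.

5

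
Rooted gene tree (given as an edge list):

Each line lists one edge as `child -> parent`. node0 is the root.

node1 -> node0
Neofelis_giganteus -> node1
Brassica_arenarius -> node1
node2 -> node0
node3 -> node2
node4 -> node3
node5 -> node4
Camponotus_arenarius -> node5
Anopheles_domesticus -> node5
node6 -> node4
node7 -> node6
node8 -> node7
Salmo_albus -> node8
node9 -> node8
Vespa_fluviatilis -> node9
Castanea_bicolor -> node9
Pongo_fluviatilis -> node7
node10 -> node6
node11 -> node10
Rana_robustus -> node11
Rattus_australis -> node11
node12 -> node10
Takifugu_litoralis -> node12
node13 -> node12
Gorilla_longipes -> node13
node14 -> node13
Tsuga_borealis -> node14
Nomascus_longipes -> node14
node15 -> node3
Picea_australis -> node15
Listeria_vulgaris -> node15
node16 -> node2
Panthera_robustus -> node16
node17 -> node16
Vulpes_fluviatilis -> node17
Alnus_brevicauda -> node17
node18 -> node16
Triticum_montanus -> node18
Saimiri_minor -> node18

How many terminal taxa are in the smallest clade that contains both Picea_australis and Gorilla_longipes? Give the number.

14

The MRCA of Picea_australis and Gorilla_longipes is the node subtending (((Camponotus_arenarius,Anopheles_domesticus),(((Salmo_albus,(Vespa_fluviatilis,Castanea_bicolor)),Pongo_fluviatilis),((Rana_robustus,Rattus_australis),(Takifugu_litoralis,(Gorilla_longipes,(Tsuga_borealis,Nomascus_longipes)))))),(Picea_australis,Listeria_vulgaris)).
That clade contains 14 terminal taxa: Anopheles_domesticus, Camponotus_arenarius, Castanea_bicolor, Gorilla_longipes, Listeria_vulgaris, Nomascus_longipes, Picea_australis, Pongo_fluviatilis, Rana_robustus, Rattus_australis, Salmo_albus, Takifugu_litoralis, Tsuga_borealis, Vespa_fluviatilis.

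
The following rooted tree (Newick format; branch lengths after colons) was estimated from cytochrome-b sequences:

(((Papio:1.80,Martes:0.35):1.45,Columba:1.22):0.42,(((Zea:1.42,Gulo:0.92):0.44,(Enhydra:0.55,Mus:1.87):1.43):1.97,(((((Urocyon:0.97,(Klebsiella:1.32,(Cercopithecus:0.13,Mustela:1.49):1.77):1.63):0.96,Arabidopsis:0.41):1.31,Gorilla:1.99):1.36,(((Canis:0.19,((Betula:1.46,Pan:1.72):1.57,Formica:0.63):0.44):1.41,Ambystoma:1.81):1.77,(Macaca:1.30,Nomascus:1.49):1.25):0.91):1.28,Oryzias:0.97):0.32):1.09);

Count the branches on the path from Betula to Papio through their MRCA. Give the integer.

The MRCA of Betula and Papio is the root of the tree.
From Betula up to that node: 9 branches. From Papio up to the same node: 3 branches. Total: 9 + 3 = 12.

12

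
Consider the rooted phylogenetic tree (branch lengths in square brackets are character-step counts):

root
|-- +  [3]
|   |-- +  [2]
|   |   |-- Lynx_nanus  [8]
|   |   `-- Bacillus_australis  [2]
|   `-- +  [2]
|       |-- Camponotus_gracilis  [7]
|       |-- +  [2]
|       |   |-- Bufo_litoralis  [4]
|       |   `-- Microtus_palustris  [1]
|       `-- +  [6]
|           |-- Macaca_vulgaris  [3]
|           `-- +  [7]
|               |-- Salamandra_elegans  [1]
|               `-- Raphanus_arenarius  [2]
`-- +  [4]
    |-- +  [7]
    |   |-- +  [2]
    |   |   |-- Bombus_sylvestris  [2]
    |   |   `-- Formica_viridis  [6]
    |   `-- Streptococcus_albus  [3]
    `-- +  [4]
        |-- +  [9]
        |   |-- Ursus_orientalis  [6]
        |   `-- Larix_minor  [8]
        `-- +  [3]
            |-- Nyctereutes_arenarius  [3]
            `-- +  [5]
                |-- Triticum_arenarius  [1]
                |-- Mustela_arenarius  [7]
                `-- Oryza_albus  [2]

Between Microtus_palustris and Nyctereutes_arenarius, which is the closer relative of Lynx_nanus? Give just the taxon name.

Microtus_palustris

The MRCA of Lynx_nanus and Microtus_palustris subtends ((Lynx_nanus,Bacillus_australis),(Camponotus_gracilis,(Bufo_litoralis,Microtus_palustris),(Macaca_vulgaris,(Salamandra_elegans,Raphanus_arenarius)))) (8 taxa).
The MRCA of Lynx_nanus and Nyctereutes_arenarius is the root, subtending the entire tree (17 taxa).
The first is nested inside the second, so Lynx_nanus shares a more recent common ancestor with Microtus_palustris.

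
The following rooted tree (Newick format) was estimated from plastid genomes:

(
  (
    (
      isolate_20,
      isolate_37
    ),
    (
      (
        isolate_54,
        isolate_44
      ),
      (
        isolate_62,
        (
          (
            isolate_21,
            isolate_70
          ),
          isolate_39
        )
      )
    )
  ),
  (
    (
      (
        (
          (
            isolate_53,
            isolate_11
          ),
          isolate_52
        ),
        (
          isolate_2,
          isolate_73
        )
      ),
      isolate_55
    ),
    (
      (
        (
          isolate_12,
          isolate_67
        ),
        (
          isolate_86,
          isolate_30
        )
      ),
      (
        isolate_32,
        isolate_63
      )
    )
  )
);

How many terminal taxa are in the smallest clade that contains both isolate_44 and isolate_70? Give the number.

The MRCA of isolate_44 and isolate_70 is the node subtending ((isolate_54,isolate_44),(isolate_62,((isolate_21,isolate_70),isolate_39))).
That clade contains 6 terminal taxa: isolate_21, isolate_39, isolate_44, isolate_54, isolate_62, isolate_70.

6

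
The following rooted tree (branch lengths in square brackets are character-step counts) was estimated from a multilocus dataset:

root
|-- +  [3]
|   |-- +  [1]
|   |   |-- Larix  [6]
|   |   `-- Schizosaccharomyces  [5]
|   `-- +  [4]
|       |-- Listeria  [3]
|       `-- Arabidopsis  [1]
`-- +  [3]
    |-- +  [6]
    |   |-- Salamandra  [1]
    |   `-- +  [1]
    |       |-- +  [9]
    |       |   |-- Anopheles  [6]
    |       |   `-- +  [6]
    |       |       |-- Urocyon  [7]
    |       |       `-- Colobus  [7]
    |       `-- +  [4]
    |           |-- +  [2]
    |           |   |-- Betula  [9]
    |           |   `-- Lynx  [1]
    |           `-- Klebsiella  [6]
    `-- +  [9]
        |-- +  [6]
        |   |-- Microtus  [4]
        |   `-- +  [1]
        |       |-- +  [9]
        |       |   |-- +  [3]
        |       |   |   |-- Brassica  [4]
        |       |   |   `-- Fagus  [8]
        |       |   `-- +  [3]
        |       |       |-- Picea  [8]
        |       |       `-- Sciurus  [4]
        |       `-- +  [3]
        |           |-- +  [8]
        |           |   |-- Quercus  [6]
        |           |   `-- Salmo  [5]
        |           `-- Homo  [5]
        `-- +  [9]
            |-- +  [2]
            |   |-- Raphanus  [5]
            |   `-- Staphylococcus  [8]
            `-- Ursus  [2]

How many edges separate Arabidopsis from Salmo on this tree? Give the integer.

The MRCA of Arabidopsis and Salmo is the root of the tree.
From Arabidopsis up to that node: 3 branches. From Salmo up to the same node: 7 branches. Total: 3 + 7 = 10.

10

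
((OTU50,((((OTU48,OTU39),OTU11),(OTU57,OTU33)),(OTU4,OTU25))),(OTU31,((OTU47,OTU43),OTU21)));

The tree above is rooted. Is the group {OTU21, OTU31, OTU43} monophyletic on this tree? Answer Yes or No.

The MRCA of the listed taxa subtends (OTU31,((OTU47,OTU43),OTU21)).
That clade also contains OTU47, which is not in the proposed group, so the group is not monophyletic.

No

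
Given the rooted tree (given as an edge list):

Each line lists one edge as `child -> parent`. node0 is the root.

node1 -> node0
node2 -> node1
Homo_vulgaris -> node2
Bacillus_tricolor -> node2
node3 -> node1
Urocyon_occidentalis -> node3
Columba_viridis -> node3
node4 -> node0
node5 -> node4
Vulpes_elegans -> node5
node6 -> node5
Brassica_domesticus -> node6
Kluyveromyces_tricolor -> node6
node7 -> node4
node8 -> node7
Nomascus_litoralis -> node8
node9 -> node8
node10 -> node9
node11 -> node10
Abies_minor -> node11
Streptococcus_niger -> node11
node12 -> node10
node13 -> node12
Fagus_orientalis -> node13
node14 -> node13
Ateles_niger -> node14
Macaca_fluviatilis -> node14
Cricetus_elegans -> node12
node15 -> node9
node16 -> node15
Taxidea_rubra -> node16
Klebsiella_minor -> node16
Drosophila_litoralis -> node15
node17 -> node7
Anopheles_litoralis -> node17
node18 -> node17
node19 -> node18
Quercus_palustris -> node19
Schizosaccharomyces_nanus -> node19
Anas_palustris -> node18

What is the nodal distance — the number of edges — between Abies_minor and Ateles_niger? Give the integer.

6

The MRCA of Abies_minor and Ateles_niger is the node subtending ((Abies_minor,Streptococcus_niger),((Fagus_orientalis,(Ateles_niger,Macaca_fluviatilis)),Cricetus_elegans)).
From Abies_minor up to that node: 2 branches. From Ateles_niger up to the same node: 4 branches. Total: 2 + 4 = 6.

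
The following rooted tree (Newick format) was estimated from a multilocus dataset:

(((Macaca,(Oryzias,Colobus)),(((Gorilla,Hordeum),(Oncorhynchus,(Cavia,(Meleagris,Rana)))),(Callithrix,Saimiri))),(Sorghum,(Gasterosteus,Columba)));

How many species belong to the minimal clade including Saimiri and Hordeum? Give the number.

8

The MRCA of Saimiri and Hordeum is the node subtending (((Gorilla,Hordeum),(Oncorhynchus,(Cavia,(Meleagris,Rana)))),(Callithrix,Saimiri)).
That clade contains 8 terminal taxa: Callithrix, Cavia, Gorilla, Hordeum, Meleagris, Oncorhynchus, Rana, Saimiri.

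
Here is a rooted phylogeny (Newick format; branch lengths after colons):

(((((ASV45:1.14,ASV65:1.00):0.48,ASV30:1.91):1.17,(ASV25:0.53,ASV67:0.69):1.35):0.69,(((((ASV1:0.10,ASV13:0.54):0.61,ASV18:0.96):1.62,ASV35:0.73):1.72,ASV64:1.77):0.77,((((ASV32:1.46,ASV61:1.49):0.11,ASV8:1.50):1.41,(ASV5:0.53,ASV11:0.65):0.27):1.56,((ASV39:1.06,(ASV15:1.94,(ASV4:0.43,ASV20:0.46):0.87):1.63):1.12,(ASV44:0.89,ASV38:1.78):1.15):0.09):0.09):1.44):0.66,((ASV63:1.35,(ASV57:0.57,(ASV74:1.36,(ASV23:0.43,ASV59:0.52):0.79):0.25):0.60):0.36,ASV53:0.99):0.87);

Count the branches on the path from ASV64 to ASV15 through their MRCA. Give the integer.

The MRCA of ASV64 and ASV15 is the node subtending (((((ASV1,ASV13),ASV18),ASV35),ASV64),((((ASV32,ASV61),ASV8),(ASV5,ASV11)),((ASV39,(ASV15,(ASV4,ASV20))),(ASV44,ASV38)))).
From ASV64 up to that node: 2 branches. From ASV15 up to the same node: 5 branches. Total: 2 + 5 = 7.

7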